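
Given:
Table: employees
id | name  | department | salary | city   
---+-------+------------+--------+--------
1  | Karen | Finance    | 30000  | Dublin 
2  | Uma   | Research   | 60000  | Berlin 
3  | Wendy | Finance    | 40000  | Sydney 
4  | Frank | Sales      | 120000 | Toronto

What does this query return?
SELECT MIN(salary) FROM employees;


Salaries: 30000, 60000, 40000, 120000
MIN = 30000

30000


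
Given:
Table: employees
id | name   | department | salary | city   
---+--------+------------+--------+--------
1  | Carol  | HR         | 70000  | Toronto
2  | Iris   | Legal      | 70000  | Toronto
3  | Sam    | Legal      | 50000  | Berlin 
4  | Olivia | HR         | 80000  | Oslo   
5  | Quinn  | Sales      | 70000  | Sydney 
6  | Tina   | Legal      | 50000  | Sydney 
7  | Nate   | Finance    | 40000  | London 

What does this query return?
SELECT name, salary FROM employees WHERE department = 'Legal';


Filtering: department = 'Legal'
Matching rows: 3

3 rows:
Iris, 70000
Sam, 50000
Tina, 50000


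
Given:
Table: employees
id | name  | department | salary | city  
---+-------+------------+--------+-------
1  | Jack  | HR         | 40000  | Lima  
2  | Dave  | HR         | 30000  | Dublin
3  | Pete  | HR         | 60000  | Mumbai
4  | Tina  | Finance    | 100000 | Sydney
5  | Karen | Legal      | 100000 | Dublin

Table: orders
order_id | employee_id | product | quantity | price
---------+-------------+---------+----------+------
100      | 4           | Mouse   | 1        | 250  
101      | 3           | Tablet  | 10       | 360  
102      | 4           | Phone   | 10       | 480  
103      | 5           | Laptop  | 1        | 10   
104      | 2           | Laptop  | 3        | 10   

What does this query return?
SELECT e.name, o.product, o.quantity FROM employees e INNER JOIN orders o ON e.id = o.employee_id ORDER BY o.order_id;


Joining employees.id = orders.employee_id:
  employee Tina (id=4) -> order Mouse
  employee Pete (id=3) -> order Tablet
  employee Tina (id=4) -> order Phone
  employee Karen (id=5) -> order Laptop
  employee Dave (id=2) -> order Laptop


5 rows:
Tina, Mouse, 1
Pete, Tablet, 10
Tina, Phone, 10
Karen, Laptop, 1
Dave, Laptop, 3


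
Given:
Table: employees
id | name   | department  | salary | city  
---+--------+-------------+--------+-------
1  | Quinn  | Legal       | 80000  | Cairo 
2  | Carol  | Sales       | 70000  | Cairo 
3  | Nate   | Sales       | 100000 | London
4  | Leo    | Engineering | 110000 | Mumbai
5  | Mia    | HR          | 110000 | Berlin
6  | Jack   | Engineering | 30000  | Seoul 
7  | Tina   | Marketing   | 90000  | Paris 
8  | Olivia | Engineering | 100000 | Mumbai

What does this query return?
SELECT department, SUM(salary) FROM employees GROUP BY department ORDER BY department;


Summing salary within each department:
  Engineering: 110000 + 30000 + 100000 = 240000
  HR: 110000 = 110000
  Legal: 80000 = 80000
  Marketing: 90000 = 90000
  Sales: 70000 + 100000 = 170000


5 groups:
Engineering, 240000
HR, 110000
Legal, 80000
Marketing, 90000
Sales, 170000


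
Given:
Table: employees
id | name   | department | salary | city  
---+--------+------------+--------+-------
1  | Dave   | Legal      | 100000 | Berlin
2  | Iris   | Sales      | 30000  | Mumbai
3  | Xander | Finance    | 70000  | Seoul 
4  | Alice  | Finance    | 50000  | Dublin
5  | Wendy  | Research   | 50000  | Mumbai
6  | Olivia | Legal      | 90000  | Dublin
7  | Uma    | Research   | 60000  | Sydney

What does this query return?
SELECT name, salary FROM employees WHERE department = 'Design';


Filtering: department = 'Design'
Matching rows: 0

Empty result set (0 rows)


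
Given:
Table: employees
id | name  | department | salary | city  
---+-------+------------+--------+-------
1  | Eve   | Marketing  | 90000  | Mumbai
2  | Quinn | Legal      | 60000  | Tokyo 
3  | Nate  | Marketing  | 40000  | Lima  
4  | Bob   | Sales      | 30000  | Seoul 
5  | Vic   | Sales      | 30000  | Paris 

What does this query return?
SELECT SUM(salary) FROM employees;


SUM(salary) = 90000 + 60000 + 40000 + 30000 + 30000 = 250000

250000


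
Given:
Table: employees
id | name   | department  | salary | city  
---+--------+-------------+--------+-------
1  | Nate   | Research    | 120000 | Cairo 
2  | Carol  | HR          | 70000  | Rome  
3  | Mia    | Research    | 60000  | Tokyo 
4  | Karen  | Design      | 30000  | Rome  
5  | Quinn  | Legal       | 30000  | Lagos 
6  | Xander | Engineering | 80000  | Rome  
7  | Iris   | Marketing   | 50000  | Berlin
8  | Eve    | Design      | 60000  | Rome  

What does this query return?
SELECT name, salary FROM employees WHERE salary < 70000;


Filtering: salary < 70000
Matching: 5 rows

5 rows:
Mia, 60000
Karen, 30000
Quinn, 30000
Iris, 50000
Eve, 60000


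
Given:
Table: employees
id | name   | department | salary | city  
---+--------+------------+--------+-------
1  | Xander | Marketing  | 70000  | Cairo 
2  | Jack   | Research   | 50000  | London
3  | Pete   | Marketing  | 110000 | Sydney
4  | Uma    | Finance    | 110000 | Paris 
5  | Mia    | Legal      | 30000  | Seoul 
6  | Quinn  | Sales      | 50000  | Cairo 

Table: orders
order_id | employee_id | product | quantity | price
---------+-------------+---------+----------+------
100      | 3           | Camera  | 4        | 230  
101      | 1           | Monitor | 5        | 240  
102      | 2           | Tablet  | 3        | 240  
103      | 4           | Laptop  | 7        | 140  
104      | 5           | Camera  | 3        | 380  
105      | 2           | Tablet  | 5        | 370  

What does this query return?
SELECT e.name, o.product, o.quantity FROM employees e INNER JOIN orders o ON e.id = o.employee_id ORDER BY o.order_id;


Joining employees.id = orders.employee_id:
  employee Pete (id=3) -> order Camera
  employee Xander (id=1) -> order Monitor
  employee Jack (id=2) -> order Tablet
  employee Uma (id=4) -> order Laptop
  employee Mia (id=5) -> order Camera
  employee Jack (id=2) -> order Tablet


6 rows:
Pete, Camera, 4
Xander, Monitor, 5
Jack, Tablet, 3
Uma, Laptop, 7
Mia, Camera, 3
Jack, Tablet, 5


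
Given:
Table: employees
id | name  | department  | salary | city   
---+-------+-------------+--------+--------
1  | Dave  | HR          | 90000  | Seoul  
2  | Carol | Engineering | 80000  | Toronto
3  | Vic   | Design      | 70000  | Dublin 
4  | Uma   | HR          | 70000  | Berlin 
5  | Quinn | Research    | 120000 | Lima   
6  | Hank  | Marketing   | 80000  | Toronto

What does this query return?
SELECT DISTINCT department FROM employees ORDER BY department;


All 'department' values (row order): HR, Engineering, Design, HR, Research, Marketing
Removing duplicates leaves 5 unique value(s).

5 values:
Design
Engineering
HR
Marketing
Research


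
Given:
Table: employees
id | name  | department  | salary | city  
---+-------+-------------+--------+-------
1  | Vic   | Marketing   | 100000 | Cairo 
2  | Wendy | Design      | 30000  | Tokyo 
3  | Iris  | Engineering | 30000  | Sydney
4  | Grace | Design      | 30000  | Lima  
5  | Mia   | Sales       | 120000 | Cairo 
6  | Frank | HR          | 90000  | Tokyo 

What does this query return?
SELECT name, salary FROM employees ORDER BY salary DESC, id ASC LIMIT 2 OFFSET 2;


Sort by salary DESC (id ASC tiebreak), then skip 2 and take 2
Rows 3 through 4

2 rows:
Frank, 90000
Wendy, 30000


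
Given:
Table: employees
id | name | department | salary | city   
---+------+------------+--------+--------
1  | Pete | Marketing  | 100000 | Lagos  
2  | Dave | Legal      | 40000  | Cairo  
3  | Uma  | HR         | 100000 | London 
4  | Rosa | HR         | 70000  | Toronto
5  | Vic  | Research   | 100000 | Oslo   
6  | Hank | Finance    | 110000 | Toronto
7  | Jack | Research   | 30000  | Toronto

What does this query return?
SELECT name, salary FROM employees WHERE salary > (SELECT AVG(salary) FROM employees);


Subquery: AVG(salary) = 78571.43
Filtering: salary > 78571.43
  Pete (100000) -> MATCH
  Uma (100000) -> MATCH
  Vic (100000) -> MATCH
  Hank (110000) -> MATCH


4 rows:
Pete, 100000
Uma, 100000
Vic, 100000
Hank, 110000


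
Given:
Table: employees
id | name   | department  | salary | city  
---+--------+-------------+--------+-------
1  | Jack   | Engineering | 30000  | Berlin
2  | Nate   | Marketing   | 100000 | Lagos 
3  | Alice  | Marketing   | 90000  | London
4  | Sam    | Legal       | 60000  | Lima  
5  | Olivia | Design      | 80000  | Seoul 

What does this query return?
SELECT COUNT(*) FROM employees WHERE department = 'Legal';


Counting rows where department = 'Legal'
  Sam -> MATCH


1


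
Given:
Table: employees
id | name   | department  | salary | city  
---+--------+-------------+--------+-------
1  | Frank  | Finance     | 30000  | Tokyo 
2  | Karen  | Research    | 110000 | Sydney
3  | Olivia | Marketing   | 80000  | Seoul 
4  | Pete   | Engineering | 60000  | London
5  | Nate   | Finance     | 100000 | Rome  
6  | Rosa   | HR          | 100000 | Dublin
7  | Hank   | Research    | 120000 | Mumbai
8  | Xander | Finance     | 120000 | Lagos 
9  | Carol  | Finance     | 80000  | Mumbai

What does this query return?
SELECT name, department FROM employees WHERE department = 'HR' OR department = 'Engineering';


Filtering: department = 'HR' OR 'Engineering'
Matching: 2 rows

2 rows:
Pete, Engineering
Rosa, HR


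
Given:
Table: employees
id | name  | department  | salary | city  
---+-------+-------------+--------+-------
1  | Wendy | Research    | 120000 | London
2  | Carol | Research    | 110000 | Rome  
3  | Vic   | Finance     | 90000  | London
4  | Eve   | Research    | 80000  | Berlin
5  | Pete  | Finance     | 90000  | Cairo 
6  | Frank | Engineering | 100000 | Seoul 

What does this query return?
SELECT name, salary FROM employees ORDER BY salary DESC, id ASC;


Sorting by salary DESC, then id ASC for ties

6 rows:
Wendy, 120000
Carol, 110000
Frank, 100000
Vic, 90000
Pete, 90000
Eve, 80000


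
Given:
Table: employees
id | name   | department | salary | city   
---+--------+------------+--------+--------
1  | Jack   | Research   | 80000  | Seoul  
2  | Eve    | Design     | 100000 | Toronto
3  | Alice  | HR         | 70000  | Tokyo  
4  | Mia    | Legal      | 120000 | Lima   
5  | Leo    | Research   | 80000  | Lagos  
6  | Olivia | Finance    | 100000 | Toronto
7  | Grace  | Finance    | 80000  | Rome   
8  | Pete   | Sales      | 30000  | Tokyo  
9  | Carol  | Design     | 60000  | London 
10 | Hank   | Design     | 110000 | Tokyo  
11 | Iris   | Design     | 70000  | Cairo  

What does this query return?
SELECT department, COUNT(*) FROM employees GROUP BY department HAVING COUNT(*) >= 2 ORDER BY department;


Groups with count >= 2:
  Design: 4 -> PASS
  Finance: 2 -> PASS
  Research: 2 -> PASS
  HR: 1 -> filtered out
  Legal: 1 -> filtered out
  Sales: 1 -> filtered out


3 groups:
Design, 4
Finance, 2
Research, 2


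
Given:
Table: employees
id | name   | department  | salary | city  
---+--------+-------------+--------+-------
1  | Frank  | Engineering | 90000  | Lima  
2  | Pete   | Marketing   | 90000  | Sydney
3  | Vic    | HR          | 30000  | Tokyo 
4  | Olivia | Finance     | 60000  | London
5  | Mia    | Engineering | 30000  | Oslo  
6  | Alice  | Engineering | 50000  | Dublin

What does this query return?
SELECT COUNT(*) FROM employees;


COUNT(*) counts all rows

6


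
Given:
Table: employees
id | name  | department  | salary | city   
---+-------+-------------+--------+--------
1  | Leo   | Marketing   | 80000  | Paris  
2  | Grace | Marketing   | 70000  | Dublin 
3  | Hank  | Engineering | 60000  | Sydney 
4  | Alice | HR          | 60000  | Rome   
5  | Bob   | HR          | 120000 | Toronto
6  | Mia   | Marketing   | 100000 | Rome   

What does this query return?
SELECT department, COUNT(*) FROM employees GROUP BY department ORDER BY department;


Assigning each row to its department group:
  Leo -> Marketing
  Grace -> Marketing
  Hank -> Engineering
  Alice -> HR
  Bob -> HR
  Mia -> Marketing


3 groups:
Engineering, 1
HR, 2
Marketing, 3


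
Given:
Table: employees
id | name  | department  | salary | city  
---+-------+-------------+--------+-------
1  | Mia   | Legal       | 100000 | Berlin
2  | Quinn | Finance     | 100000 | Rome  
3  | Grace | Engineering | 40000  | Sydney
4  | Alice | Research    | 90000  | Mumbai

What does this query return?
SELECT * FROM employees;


SELECT * returns all 4 rows with all columns

4 rows:
1, Mia, Legal, 100000, Berlin
2, Quinn, Finance, 100000, Rome
3, Grace, Engineering, 40000, Sydney
4, Alice, Research, 90000, Mumbai


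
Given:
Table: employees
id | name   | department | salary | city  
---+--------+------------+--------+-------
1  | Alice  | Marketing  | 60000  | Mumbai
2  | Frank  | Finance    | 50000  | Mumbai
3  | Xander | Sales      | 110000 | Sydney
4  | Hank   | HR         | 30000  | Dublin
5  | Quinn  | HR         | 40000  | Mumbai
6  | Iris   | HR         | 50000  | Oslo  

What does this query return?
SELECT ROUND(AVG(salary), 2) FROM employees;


SUM(salary) = 340000
COUNT = 6
ROUND(AVG, 2) = ROUND(340000 / 6, 2) = 56666.67

56666.67


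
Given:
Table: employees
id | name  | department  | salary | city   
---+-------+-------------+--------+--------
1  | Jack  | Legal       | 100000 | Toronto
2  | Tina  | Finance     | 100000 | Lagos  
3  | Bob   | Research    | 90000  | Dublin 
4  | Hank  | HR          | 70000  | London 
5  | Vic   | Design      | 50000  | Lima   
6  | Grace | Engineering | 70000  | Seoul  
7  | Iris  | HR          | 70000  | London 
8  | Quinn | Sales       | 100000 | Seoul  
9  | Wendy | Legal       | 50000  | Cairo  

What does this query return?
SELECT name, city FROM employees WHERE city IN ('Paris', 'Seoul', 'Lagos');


Filtering: city IN ('Paris', 'Seoul', 'Lagos')
Matching: 3 rows

3 rows:
Tina, Lagos
Grace, Seoul
Quinn, Seoul


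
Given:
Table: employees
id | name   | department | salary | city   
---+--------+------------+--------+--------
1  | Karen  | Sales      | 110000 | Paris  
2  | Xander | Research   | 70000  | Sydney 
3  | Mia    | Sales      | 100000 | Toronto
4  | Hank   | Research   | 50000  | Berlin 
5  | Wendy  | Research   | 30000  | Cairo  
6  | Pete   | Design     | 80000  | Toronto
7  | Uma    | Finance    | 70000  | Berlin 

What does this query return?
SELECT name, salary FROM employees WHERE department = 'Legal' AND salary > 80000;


Filtering: department = 'Legal' AND salary > 80000
Matching: 0 rows

Empty result set (0 rows)


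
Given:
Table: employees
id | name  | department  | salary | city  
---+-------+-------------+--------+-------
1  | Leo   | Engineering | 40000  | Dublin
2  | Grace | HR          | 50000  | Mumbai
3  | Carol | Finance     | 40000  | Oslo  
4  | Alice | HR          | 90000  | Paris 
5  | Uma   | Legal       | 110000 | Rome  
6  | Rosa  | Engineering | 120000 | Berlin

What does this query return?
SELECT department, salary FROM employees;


Projecting columns: department, salary

6 rows:
Engineering, 40000
HR, 50000
Finance, 40000
HR, 90000
Legal, 110000
Engineering, 120000


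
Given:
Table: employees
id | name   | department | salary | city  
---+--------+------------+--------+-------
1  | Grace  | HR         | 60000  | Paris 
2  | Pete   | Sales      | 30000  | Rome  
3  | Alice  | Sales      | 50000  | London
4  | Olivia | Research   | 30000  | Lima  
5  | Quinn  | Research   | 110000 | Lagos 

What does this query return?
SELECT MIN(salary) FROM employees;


Salaries: 60000, 30000, 50000, 30000, 110000
MIN = 30000

30000


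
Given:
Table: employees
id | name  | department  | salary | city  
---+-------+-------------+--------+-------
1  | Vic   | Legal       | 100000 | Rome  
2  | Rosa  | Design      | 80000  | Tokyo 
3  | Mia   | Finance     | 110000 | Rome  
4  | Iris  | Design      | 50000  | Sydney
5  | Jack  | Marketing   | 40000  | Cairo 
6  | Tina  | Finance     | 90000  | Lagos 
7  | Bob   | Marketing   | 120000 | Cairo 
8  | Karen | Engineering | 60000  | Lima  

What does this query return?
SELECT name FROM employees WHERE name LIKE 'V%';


LIKE 'V%' matches names starting with 'V'
Matching: 1

1 rows:
Vic


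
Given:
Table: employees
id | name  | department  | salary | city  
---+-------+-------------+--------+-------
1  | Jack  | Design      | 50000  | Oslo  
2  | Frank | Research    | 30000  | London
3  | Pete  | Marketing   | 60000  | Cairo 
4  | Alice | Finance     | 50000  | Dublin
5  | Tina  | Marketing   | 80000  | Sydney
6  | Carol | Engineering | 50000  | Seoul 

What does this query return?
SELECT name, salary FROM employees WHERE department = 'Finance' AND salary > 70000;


Filtering: department = 'Finance' AND salary > 70000
Matching: 0 rows

Empty result set (0 rows)


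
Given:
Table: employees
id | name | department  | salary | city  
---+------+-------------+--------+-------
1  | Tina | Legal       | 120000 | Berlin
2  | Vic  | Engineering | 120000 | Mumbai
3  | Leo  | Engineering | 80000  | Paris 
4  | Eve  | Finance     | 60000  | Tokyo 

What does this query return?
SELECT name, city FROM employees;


Projecting columns: name, city

4 rows:
Tina, Berlin
Vic, Mumbai
Leo, Paris
Eve, Tokyo


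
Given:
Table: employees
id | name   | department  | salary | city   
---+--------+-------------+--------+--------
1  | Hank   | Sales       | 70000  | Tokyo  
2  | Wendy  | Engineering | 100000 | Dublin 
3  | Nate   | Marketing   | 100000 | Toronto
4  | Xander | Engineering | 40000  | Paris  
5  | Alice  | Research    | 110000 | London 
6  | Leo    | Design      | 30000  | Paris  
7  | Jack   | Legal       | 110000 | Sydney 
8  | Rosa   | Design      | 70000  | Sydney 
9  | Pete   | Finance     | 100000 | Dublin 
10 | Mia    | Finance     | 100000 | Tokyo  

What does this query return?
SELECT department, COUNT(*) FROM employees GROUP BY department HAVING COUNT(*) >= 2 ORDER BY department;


Groups with count >= 2:
  Design: 2 -> PASS
  Engineering: 2 -> PASS
  Finance: 2 -> PASS
  Legal: 1 -> filtered out
  Marketing: 1 -> filtered out
  Research: 1 -> filtered out
  Sales: 1 -> filtered out


3 groups:
Design, 2
Engineering, 2
Finance, 2


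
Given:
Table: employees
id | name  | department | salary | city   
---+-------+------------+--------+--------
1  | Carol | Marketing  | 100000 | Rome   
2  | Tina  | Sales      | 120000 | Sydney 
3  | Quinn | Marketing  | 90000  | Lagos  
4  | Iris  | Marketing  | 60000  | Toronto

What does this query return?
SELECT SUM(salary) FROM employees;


SUM(salary) = 100000 + 120000 + 90000 + 60000 = 370000

370000


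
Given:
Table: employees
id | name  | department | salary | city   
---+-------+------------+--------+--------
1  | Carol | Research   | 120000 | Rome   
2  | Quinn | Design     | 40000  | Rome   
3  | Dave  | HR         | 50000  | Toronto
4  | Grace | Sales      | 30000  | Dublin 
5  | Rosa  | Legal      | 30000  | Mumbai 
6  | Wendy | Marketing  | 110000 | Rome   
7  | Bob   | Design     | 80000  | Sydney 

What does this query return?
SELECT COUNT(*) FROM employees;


COUNT(*) counts all rows

7


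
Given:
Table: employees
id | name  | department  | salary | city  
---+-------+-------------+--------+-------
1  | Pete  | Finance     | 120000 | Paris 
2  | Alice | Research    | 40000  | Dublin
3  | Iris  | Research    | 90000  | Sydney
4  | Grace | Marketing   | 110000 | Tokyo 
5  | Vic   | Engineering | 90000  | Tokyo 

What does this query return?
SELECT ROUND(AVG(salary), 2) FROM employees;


SUM(salary) = 450000
COUNT = 5
ROUND(AVG, 2) = ROUND(450000 / 5, 2) = 90000.0

90000.0


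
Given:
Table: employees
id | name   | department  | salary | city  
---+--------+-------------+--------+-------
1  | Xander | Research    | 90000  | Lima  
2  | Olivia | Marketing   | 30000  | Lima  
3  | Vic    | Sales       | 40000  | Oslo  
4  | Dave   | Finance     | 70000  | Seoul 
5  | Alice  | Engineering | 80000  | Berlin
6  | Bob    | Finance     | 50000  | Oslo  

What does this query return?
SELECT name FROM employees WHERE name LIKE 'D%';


LIKE 'D%' matches names starting with 'D'
Matching: 1

1 rows:
Dave


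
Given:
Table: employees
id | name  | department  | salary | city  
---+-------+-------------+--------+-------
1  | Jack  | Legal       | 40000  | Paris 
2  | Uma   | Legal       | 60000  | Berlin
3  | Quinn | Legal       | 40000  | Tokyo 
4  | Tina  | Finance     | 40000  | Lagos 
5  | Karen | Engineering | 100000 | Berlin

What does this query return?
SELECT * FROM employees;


SELECT * returns all 5 rows with all columns

5 rows:
1, Jack, Legal, 40000, Paris
2, Uma, Legal, 60000, Berlin
3, Quinn, Legal, 40000, Tokyo
4, Tina, Finance, 40000, Lagos
5, Karen, Engineering, 100000, Berlin


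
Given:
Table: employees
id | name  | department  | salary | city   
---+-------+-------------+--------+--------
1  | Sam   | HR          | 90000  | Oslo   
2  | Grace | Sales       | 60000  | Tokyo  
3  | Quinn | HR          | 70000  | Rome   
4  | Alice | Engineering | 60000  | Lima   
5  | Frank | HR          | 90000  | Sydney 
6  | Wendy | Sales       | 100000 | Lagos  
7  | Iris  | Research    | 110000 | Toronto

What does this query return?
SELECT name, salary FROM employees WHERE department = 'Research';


Filtering: department = 'Research'
Matching rows: 1

1 rows:
Iris, 110000


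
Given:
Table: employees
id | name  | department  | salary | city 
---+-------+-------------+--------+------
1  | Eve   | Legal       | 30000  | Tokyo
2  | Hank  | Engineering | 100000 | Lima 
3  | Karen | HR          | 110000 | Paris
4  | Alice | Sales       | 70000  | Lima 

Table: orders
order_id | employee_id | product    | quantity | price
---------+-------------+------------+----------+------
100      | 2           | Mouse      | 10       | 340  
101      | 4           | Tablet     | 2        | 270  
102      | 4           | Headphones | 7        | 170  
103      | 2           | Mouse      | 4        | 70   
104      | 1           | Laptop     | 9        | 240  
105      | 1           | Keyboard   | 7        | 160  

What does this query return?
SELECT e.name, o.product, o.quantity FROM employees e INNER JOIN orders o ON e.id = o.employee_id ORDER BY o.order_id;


Joining employees.id = orders.employee_id:
  employee Hank (id=2) -> order Mouse
  employee Alice (id=4) -> order Tablet
  employee Alice (id=4) -> order Headphones
  employee Hank (id=2) -> order Mouse
  employee Eve (id=1) -> order Laptop
  employee Eve (id=1) -> order Keyboard


6 rows:
Hank, Mouse, 10
Alice, Tablet, 2
Alice, Headphones, 7
Hank, Mouse, 4
Eve, Laptop, 9
Eve, Keyboard, 7


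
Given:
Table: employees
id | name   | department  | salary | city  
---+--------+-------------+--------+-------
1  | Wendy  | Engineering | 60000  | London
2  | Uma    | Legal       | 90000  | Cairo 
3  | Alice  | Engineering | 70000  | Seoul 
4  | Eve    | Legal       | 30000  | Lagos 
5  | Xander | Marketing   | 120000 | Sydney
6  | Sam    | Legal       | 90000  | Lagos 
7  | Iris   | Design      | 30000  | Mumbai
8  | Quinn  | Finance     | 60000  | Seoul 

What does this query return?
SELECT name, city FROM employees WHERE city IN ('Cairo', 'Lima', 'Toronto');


Filtering: city IN ('Cairo', 'Lima', 'Toronto')
Matching: 1 rows

1 rows:
Uma, Cairo


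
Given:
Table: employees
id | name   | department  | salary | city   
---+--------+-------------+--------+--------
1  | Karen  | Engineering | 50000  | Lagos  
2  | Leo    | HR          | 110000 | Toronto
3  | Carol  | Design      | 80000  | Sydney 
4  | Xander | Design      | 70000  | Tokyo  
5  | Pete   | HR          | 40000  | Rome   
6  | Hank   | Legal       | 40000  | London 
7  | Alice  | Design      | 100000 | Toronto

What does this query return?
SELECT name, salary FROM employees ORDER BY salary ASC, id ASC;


Sorting by salary ASC, then id ASC for ties

7 rows:
Pete, 40000
Hank, 40000
Karen, 50000
Xander, 70000
Carol, 80000
Alice, 100000
Leo, 110000


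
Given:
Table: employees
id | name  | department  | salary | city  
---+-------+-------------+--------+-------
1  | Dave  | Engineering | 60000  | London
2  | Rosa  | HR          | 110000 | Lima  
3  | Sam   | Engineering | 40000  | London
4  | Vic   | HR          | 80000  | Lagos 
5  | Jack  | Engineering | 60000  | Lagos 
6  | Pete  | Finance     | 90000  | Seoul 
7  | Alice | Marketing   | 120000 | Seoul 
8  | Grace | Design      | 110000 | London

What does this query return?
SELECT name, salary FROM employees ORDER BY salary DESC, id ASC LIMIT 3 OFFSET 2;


Sort by salary DESC (id ASC tiebreak), then skip 2 and take 3
Rows 3 through 5

3 rows:
Grace, 110000
Pete, 90000
Vic, 80000


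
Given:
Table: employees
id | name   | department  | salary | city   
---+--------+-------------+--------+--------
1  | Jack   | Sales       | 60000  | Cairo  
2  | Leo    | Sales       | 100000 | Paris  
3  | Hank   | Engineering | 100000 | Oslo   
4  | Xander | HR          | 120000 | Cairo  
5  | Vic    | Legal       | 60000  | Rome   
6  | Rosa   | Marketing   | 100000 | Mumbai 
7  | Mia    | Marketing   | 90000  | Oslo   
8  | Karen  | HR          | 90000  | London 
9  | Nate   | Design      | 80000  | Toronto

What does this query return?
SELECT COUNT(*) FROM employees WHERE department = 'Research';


Counting rows where department = 'Research'


0


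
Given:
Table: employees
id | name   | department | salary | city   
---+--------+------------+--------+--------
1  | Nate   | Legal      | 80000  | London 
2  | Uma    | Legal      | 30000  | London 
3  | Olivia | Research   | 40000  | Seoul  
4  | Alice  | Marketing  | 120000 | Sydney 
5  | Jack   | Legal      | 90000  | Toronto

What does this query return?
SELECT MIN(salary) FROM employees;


Salaries: 80000, 30000, 40000, 120000, 90000
MIN = 30000

30000


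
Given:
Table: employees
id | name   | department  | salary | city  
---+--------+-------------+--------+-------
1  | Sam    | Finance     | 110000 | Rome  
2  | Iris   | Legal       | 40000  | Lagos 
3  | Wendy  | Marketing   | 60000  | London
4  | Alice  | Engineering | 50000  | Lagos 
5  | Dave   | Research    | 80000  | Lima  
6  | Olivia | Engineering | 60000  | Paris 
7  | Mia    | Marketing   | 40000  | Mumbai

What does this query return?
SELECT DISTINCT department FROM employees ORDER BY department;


All 'department' values (row order): Finance, Legal, Marketing, Engineering, Research, Engineering, Marketing
Removing duplicates leaves 5 unique value(s).

5 values:
Engineering
Finance
Legal
Marketing
Research


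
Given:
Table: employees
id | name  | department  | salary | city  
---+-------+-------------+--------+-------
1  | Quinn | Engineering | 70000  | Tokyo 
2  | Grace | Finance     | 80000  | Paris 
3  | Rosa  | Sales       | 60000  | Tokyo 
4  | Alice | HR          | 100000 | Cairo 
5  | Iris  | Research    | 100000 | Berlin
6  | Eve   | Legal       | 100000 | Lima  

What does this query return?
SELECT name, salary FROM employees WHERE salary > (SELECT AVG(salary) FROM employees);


Subquery: AVG(salary) = 85000.0
Filtering: salary > 85000.0
  Alice (100000) -> MATCH
  Iris (100000) -> MATCH
  Eve (100000) -> MATCH


3 rows:
Alice, 100000
Iris, 100000
Eve, 100000


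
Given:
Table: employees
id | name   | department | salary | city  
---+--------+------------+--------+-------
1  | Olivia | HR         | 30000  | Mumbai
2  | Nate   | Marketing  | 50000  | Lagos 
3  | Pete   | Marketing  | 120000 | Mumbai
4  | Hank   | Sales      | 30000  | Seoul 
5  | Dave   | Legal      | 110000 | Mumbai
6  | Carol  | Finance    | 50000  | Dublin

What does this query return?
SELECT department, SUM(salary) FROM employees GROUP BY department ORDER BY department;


Summing salary within each department:
  Finance: 50000 = 50000
  HR: 30000 = 30000
  Legal: 110000 = 110000
  Marketing: 50000 + 120000 = 170000
  Sales: 30000 = 30000


5 groups:
Finance, 50000
HR, 30000
Legal, 110000
Marketing, 170000
Sales, 30000


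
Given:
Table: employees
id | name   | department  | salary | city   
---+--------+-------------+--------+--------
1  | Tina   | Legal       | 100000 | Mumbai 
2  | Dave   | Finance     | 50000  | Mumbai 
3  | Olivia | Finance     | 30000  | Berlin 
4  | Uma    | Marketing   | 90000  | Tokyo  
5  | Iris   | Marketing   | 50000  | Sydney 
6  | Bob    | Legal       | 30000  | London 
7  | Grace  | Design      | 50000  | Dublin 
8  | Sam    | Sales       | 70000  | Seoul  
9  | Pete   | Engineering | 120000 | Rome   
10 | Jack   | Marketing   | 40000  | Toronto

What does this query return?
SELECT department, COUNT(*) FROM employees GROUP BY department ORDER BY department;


Assigning each row to its department group:
  Tina -> Legal
  Dave -> Finance
  Olivia -> Finance
  Uma -> Marketing
  Iris -> Marketing
  Bob -> Legal
  Grace -> Design
  Sam -> Sales
  Pete -> Engineering
  Jack -> Marketing


6 groups:
Design, 1
Engineering, 1
Finance, 2
Legal, 2
Marketing, 3
Sales, 1


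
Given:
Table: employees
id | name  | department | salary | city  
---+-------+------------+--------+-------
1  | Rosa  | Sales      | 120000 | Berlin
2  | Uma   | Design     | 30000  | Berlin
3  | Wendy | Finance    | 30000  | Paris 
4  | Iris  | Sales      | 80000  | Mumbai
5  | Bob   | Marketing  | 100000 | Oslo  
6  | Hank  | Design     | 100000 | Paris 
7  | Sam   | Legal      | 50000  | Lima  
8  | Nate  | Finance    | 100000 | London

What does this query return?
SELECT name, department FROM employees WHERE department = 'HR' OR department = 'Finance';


Filtering: department = 'HR' OR 'Finance'
Matching: 2 rows

2 rows:
Wendy, Finance
Nate, Finance


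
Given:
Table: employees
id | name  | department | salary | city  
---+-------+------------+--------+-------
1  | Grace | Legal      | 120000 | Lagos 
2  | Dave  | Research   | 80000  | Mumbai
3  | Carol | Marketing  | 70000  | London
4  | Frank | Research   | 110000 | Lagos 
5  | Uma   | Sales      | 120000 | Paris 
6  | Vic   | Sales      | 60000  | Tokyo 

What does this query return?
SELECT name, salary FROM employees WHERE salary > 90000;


Filtering: salary > 90000
Matching: 3 rows

3 rows:
Grace, 120000
Frank, 110000
Uma, 120000


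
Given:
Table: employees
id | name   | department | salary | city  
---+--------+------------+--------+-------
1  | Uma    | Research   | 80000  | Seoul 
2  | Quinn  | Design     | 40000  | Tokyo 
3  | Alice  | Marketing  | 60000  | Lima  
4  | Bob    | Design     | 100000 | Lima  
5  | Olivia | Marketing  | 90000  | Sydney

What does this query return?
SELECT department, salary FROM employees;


Projecting columns: department, salary

5 rows:
Research, 80000
Design, 40000
Marketing, 60000
Design, 100000
Marketing, 90000


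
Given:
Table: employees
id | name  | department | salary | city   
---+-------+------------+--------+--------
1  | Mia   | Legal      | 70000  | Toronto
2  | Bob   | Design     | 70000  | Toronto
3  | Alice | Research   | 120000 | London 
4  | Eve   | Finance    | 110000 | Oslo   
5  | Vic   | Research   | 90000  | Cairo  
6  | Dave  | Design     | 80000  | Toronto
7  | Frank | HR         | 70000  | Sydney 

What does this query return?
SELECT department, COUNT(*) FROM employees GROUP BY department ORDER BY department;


Assigning each row to its department group:
  Mia -> Legal
  Bob -> Design
  Alice -> Research
  Eve -> Finance
  Vic -> Research
  Dave -> Design
  Frank -> HR


5 groups:
Design, 2
Finance, 1
HR, 1
Legal, 1
Research, 2


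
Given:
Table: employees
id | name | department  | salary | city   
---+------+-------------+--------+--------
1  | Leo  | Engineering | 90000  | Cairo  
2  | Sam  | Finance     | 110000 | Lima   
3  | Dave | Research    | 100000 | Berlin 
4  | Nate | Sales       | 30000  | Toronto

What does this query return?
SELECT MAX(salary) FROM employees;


Salaries: 90000, 110000, 100000, 30000
MAX = 110000

110000


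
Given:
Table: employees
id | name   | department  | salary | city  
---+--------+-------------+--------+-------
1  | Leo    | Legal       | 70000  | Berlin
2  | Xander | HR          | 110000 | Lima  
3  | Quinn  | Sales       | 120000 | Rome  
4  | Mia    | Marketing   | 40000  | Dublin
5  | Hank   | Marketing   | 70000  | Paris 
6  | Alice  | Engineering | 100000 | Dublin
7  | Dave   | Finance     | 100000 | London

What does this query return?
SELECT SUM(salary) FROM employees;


SUM(salary) = 70000 + 110000 + 120000 + 40000 + 70000 + 100000 + 100000 = 610000

610000


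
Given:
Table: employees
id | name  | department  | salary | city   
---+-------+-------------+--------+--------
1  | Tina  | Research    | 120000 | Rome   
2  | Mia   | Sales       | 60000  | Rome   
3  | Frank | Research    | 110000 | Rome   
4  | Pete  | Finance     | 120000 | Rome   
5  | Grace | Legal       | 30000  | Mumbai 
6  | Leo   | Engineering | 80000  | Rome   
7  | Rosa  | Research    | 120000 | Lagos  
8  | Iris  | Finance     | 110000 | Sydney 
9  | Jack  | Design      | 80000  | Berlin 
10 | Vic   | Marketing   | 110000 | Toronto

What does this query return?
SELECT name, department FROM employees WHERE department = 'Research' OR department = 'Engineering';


Filtering: department = 'Research' OR 'Engineering'
Matching: 4 rows

4 rows:
Tina, Research
Frank, Research
Leo, Engineering
Rosa, Research


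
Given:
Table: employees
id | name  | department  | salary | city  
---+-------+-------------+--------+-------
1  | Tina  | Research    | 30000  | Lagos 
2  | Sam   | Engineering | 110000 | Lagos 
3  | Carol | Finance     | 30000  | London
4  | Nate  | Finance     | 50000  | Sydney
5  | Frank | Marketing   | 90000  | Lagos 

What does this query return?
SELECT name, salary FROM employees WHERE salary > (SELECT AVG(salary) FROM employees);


Subquery: AVG(salary) = 62000.0
Filtering: salary > 62000.0
  Sam (110000) -> MATCH
  Frank (90000) -> MATCH


2 rows:
Sam, 110000
Frank, 90000


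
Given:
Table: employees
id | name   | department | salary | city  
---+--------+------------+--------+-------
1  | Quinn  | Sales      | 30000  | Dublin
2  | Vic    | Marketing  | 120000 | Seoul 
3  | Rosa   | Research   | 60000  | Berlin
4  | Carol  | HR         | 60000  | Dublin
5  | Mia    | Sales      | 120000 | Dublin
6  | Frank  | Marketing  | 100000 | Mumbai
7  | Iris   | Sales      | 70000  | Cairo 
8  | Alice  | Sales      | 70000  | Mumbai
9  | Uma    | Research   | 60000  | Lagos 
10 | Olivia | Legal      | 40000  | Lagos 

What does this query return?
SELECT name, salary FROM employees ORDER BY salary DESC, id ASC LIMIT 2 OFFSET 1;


Sort by salary DESC (id ASC tiebreak), then skip 1 and take 2
Rows 2 through 3

2 rows:
Mia, 120000
Frank, 100000


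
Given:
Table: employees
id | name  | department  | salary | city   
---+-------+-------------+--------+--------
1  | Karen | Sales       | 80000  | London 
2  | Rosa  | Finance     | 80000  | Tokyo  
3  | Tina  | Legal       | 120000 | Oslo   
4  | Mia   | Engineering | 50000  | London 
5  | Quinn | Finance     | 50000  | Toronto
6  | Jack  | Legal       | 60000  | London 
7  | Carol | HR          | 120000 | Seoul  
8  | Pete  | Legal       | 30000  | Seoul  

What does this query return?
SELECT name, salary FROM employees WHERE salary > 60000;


Filtering: salary > 60000
Matching: 4 rows

4 rows:
Karen, 80000
Rosa, 80000
Tina, 120000
Carol, 120000


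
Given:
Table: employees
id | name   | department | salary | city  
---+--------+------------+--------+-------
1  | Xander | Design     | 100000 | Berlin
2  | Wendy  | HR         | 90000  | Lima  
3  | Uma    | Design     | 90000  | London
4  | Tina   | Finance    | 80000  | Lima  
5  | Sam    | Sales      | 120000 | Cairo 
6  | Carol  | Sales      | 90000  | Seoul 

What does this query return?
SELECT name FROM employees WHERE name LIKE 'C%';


LIKE 'C%' matches names starting with 'C'
Matching: 1

1 rows:
Carol


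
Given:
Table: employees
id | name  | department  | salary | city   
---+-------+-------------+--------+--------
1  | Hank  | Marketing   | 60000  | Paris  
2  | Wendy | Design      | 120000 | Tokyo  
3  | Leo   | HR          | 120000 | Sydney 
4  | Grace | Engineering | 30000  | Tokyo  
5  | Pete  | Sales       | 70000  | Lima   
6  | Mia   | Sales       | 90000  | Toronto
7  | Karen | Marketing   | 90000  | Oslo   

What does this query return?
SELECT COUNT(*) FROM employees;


COUNT(*) counts all rows

7


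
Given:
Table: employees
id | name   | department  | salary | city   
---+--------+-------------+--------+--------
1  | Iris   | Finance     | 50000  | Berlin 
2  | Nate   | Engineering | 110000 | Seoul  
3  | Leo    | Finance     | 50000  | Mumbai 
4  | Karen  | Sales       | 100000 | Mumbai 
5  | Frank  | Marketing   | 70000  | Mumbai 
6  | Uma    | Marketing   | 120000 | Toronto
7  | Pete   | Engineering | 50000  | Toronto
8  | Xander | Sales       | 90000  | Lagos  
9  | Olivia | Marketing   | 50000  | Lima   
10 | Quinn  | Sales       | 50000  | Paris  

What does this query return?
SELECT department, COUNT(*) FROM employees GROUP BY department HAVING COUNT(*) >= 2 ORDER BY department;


Groups with count >= 2:
  Engineering: 2 -> PASS
  Finance: 2 -> PASS
  Marketing: 3 -> PASS
  Sales: 3 -> PASS


4 groups:
Engineering, 2
Finance, 2
Marketing, 3
Sales, 3


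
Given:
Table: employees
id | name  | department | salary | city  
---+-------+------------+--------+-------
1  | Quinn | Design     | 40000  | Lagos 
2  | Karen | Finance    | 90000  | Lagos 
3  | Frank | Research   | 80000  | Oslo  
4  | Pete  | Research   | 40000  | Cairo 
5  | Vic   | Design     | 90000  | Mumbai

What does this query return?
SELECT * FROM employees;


SELECT * returns all 5 rows with all columns

5 rows:
1, Quinn, Design, 40000, Lagos
2, Karen, Finance, 90000, Lagos
3, Frank, Research, 80000, Oslo
4, Pete, Research, 40000, Cairo
5, Vic, Design, 90000, Mumbai


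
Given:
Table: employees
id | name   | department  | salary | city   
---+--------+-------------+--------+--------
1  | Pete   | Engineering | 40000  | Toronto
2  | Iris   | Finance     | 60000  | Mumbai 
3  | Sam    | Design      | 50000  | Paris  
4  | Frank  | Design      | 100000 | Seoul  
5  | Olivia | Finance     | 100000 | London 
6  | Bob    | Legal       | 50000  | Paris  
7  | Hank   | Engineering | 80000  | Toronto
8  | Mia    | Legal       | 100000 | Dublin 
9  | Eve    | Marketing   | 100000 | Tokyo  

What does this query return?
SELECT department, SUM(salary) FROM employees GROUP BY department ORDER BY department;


Summing salary within each department:
  Design: 50000 + 100000 = 150000
  Engineering: 40000 + 80000 = 120000
  Finance: 60000 + 100000 = 160000
  Legal: 50000 + 100000 = 150000
  Marketing: 100000 = 100000


5 groups:
Design, 150000
Engineering, 120000
Finance, 160000
Legal, 150000
Marketing, 100000


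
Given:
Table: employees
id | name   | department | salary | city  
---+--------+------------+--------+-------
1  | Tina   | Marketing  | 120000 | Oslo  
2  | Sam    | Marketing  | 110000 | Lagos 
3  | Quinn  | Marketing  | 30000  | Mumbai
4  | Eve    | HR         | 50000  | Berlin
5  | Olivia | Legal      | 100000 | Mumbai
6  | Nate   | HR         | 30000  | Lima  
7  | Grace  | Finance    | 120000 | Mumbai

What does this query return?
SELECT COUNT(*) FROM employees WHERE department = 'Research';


Counting rows where department = 'Research'


0


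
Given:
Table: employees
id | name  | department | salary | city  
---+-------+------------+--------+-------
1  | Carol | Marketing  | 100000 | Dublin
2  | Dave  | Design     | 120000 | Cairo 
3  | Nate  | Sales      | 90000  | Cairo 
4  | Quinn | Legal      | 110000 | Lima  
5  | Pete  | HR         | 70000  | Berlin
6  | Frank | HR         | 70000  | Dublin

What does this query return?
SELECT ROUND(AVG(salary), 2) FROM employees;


SUM(salary) = 560000
COUNT = 6
ROUND(AVG, 2) = ROUND(560000 / 6, 2) = 93333.33

93333.33


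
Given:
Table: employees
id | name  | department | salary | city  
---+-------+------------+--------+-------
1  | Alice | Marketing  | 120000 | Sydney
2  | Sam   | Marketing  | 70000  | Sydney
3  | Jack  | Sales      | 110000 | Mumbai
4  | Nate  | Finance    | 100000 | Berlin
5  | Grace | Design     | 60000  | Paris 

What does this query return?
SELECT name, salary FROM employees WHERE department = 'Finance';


Filtering: department = 'Finance'
Matching rows: 1

1 rows:
Nate, 100000
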